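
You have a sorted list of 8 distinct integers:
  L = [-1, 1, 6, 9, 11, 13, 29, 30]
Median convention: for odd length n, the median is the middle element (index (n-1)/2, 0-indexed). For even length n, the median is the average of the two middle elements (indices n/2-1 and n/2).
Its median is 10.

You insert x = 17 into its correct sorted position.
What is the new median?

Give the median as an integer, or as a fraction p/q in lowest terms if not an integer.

Old list (sorted, length 8): [-1, 1, 6, 9, 11, 13, 29, 30]
Old median = 10
Insert x = 17
Old length even (8). Middle pair: indices 3,4 = 9,11.
New length odd (9). New median = single middle element.
x = 17: 6 elements are < x, 2 elements are > x.
New sorted list: [-1, 1, 6, 9, 11, 13, 17, 29, 30]
New median = 11

Answer: 11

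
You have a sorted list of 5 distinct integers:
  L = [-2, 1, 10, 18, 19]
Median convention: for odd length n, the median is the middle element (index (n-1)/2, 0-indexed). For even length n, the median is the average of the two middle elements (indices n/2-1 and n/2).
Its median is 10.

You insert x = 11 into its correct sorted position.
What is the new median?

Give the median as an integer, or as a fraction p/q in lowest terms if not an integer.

Answer: 21/2

Derivation:
Old list (sorted, length 5): [-2, 1, 10, 18, 19]
Old median = 10
Insert x = 11
Old length odd (5). Middle was index 2 = 10.
New length even (6). New median = avg of two middle elements.
x = 11: 3 elements are < x, 2 elements are > x.
New sorted list: [-2, 1, 10, 11, 18, 19]
New median = 21/2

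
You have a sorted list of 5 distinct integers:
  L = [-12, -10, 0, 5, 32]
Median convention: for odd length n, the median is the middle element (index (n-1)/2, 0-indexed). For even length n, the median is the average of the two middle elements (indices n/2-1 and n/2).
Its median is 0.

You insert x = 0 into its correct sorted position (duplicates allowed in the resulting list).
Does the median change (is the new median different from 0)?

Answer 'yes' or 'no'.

Old median = 0
Insert x = 0
New median = 0
Changed? no

Answer: no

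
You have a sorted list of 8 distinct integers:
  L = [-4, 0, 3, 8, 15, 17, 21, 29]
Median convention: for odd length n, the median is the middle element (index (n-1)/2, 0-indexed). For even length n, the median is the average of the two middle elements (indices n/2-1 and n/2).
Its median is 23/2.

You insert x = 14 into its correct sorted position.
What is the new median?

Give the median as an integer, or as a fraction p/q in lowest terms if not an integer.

Old list (sorted, length 8): [-4, 0, 3, 8, 15, 17, 21, 29]
Old median = 23/2
Insert x = 14
Old length even (8). Middle pair: indices 3,4 = 8,15.
New length odd (9). New median = single middle element.
x = 14: 4 elements are < x, 4 elements are > x.
New sorted list: [-4, 0, 3, 8, 14, 15, 17, 21, 29]
New median = 14

Answer: 14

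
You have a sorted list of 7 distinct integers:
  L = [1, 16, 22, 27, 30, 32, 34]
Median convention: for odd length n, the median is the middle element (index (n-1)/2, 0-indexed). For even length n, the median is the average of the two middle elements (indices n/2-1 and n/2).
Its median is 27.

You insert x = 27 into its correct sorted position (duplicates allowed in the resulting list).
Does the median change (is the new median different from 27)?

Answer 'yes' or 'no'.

Old median = 27
Insert x = 27
New median = 27
Changed? no

Answer: no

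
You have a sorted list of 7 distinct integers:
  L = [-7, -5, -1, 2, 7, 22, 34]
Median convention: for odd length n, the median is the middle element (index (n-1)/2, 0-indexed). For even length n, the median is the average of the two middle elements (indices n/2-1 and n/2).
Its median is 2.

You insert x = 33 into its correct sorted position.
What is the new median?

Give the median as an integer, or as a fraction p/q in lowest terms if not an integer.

Answer: 9/2

Derivation:
Old list (sorted, length 7): [-7, -5, -1, 2, 7, 22, 34]
Old median = 2
Insert x = 33
Old length odd (7). Middle was index 3 = 2.
New length even (8). New median = avg of two middle elements.
x = 33: 6 elements are < x, 1 elements are > x.
New sorted list: [-7, -5, -1, 2, 7, 22, 33, 34]
New median = 9/2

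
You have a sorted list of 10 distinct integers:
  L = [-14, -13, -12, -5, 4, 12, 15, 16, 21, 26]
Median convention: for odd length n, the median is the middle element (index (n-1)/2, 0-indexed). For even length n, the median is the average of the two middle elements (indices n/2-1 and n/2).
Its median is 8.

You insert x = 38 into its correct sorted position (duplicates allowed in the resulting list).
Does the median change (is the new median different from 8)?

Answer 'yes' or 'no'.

Answer: yes

Derivation:
Old median = 8
Insert x = 38
New median = 12
Changed? yes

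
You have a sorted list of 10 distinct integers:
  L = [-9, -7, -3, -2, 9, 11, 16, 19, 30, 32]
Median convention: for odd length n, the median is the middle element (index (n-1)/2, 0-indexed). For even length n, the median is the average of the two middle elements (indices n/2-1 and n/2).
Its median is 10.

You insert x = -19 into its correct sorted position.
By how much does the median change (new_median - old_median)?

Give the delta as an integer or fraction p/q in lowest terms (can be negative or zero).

Old median = 10
After inserting x = -19: new sorted = [-19, -9, -7, -3, -2, 9, 11, 16, 19, 30, 32]
New median = 9
Delta = 9 - 10 = -1

Answer: -1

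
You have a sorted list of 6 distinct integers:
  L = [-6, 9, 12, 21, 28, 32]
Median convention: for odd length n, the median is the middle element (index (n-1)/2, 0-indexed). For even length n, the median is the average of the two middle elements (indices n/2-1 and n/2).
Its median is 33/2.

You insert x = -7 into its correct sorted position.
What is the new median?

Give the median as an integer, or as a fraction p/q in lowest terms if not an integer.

Answer: 12

Derivation:
Old list (sorted, length 6): [-6, 9, 12, 21, 28, 32]
Old median = 33/2
Insert x = -7
Old length even (6). Middle pair: indices 2,3 = 12,21.
New length odd (7). New median = single middle element.
x = -7: 0 elements are < x, 6 elements are > x.
New sorted list: [-7, -6, 9, 12, 21, 28, 32]
New median = 12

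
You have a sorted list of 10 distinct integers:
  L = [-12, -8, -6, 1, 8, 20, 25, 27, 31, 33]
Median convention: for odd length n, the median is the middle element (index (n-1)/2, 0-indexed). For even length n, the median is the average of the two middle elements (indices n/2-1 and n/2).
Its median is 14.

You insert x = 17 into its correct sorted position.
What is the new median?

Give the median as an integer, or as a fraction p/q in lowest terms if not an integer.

Old list (sorted, length 10): [-12, -8, -6, 1, 8, 20, 25, 27, 31, 33]
Old median = 14
Insert x = 17
Old length even (10). Middle pair: indices 4,5 = 8,20.
New length odd (11). New median = single middle element.
x = 17: 5 elements are < x, 5 elements are > x.
New sorted list: [-12, -8, -6, 1, 8, 17, 20, 25, 27, 31, 33]
New median = 17

Answer: 17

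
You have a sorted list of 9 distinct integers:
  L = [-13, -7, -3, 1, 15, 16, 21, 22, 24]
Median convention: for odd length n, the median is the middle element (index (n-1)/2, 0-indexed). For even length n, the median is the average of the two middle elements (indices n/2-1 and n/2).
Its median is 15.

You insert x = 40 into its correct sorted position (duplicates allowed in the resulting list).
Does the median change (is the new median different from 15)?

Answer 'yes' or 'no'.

Old median = 15
Insert x = 40
New median = 31/2
Changed? yes

Answer: yes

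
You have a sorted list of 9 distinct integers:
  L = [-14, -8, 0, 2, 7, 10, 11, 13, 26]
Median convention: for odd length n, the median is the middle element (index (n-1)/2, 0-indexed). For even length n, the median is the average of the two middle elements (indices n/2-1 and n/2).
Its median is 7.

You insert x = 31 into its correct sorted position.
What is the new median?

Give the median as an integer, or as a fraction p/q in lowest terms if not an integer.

Answer: 17/2

Derivation:
Old list (sorted, length 9): [-14, -8, 0, 2, 7, 10, 11, 13, 26]
Old median = 7
Insert x = 31
Old length odd (9). Middle was index 4 = 7.
New length even (10). New median = avg of two middle elements.
x = 31: 9 elements are < x, 0 elements are > x.
New sorted list: [-14, -8, 0, 2, 7, 10, 11, 13, 26, 31]
New median = 17/2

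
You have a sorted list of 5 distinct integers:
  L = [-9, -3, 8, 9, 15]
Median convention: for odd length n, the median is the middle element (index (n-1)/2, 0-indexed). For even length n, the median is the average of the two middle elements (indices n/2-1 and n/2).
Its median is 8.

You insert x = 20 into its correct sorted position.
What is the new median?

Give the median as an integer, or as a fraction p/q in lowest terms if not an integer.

Old list (sorted, length 5): [-9, -3, 8, 9, 15]
Old median = 8
Insert x = 20
Old length odd (5). Middle was index 2 = 8.
New length even (6). New median = avg of two middle elements.
x = 20: 5 elements are < x, 0 elements are > x.
New sorted list: [-9, -3, 8, 9, 15, 20]
New median = 17/2

Answer: 17/2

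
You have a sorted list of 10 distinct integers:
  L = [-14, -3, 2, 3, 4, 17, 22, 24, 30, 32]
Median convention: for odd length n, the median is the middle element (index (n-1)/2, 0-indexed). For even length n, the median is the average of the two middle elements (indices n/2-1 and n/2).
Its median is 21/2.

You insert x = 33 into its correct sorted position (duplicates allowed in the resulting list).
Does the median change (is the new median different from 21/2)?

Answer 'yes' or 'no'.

Old median = 21/2
Insert x = 33
New median = 17
Changed? yes

Answer: yes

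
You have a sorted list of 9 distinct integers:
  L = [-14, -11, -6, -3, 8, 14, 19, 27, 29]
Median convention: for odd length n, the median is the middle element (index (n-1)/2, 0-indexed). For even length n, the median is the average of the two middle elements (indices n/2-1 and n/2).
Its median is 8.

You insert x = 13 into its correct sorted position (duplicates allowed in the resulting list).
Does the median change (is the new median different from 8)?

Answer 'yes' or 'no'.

Answer: yes

Derivation:
Old median = 8
Insert x = 13
New median = 21/2
Changed? yes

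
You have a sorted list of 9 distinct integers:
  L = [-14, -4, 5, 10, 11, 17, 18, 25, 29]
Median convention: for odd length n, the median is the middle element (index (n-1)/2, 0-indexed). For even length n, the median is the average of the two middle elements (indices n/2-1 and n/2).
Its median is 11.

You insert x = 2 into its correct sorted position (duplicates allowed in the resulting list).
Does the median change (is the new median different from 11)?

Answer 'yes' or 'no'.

Answer: yes

Derivation:
Old median = 11
Insert x = 2
New median = 21/2
Changed? yes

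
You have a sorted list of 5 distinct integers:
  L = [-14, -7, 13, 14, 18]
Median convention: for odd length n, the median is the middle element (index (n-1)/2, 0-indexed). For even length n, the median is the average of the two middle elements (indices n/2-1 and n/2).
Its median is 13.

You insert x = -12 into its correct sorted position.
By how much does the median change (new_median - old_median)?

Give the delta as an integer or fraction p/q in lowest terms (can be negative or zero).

Answer: -10

Derivation:
Old median = 13
After inserting x = -12: new sorted = [-14, -12, -7, 13, 14, 18]
New median = 3
Delta = 3 - 13 = -10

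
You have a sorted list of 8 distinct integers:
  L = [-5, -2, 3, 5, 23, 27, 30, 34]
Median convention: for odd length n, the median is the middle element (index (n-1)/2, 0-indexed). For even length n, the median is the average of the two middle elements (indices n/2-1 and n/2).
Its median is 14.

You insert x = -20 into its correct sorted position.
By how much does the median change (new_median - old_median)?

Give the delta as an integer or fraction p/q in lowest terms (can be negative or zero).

Old median = 14
After inserting x = -20: new sorted = [-20, -5, -2, 3, 5, 23, 27, 30, 34]
New median = 5
Delta = 5 - 14 = -9

Answer: -9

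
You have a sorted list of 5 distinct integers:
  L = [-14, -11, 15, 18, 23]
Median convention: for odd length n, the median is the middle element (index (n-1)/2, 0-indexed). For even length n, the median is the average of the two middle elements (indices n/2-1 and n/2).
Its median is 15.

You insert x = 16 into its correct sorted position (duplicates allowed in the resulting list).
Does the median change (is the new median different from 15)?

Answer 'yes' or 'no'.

Old median = 15
Insert x = 16
New median = 31/2
Changed? yes

Answer: yes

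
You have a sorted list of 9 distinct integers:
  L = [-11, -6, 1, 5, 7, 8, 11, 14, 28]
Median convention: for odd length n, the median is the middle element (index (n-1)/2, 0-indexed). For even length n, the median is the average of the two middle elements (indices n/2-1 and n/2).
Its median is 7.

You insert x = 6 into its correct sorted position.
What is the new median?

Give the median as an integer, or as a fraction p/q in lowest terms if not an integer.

Old list (sorted, length 9): [-11, -6, 1, 5, 7, 8, 11, 14, 28]
Old median = 7
Insert x = 6
Old length odd (9). Middle was index 4 = 7.
New length even (10). New median = avg of two middle elements.
x = 6: 4 elements are < x, 5 elements are > x.
New sorted list: [-11, -6, 1, 5, 6, 7, 8, 11, 14, 28]
New median = 13/2

Answer: 13/2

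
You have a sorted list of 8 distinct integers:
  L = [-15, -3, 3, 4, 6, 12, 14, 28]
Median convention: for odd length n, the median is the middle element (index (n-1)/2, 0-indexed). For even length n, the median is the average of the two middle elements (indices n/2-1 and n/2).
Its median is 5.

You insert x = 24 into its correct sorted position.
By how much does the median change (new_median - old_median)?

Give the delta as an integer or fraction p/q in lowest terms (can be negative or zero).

Answer: 1

Derivation:
Old median = 5
After inserting x = 24: new sorted = [-15, -3, 3, 4, 6, 12, 14, 24, 28]
New median = 6
Delta = 6 - 5 = 1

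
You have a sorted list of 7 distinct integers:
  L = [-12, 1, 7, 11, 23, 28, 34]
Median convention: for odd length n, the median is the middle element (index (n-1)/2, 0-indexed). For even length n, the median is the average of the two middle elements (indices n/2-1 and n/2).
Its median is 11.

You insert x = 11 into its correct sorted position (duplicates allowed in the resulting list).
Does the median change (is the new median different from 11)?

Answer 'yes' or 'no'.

Old median = 11
Insert x = 11
New median = 11
Changed? no

Answer: no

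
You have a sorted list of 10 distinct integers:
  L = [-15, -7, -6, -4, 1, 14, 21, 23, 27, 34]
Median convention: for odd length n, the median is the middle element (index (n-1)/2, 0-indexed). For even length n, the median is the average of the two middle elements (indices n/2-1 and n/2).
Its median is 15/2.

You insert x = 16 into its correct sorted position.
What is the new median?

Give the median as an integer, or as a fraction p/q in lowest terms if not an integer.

Answer: 14

Derivation:
Old list (sorted, length 10): [-15, -7, -6, -4, 1, 14, 21, 23, 27, 34]
Old median = 15/2
Insert x = 16
Old length even (10). Middle pair: indices 4,5 = 1,14.
New length odd (11). New median = single middle element.
x = 16: 6 elements are < x, 4 elements are > x.
New sorted list: [-15, -7, -6, -4, 1, 14, 16, 21, 23, 27, 34]
New median = 14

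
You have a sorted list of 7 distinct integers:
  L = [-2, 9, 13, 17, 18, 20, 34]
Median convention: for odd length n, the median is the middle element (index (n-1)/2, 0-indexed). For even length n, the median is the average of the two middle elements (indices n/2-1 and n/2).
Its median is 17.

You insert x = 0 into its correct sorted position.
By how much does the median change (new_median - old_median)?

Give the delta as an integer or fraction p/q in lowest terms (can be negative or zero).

Old median = 17
After inserting x = 0: new sorted = [-2, 0, 9, 13, 17, 18, 20, 34]
New median = 15
Delta = 15 - 17 = -2

Answer: -2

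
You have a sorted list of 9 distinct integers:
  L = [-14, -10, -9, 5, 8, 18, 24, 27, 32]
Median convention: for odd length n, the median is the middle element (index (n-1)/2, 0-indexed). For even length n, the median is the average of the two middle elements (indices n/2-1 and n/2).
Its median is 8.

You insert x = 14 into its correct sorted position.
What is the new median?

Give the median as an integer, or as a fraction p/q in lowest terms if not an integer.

Answer: 11

Derivation:
Old list (sorted, length 9): [-14, -10, -9, 5, 8, 18, 24, 27, 32]
Old median = 8
Insert x = 14
Old length odd (9). Middle was index 4 = 8.
New length even (10). New median = avg of two middle elements.
x = 14: 5 elements are < x, 4 elements are > x.
New sorted list: [-14, -10, -9, 5, 8, 14, 18, 24, 27, 32]
New median = 11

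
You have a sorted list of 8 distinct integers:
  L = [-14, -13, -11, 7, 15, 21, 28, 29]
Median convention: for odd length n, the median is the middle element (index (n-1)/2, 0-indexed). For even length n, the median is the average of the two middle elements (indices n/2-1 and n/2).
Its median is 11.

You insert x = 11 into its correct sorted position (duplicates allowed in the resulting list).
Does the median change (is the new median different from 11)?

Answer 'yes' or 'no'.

Old median = 11
Insert x = 11
New median = 11
Changed? no

Answer: no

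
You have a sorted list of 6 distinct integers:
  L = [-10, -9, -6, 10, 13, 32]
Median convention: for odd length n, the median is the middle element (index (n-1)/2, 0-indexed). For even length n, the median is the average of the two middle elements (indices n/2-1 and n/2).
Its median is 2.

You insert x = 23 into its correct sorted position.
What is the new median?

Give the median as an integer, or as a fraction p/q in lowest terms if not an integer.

Old list (sorted, length 6): [-10, -9, -6, 10, 13, 32]
Old median = 2
Insert x = 23
Old length even (6). Middle pair: indices 2,3 = -6,10.
New length odd (7). New median = single middle element.
x = 23: 5 elements are < x, 1 elements are > x.
New sorted list: [-10, -9, -6, 10, 13, 23, 32]
New median = 10

Answer: 10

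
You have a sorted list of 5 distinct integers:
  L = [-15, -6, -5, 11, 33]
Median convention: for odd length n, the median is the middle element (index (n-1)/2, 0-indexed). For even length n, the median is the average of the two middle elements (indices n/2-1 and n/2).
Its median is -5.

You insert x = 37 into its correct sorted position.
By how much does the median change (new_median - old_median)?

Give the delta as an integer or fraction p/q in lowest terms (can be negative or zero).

Answer: 8

Derivation:
Old median = -5
After inserting x = 37: new sorted = [-15, -6, -5, 11, 33, 37]
New median = 3
Delta = 3 - -5 = 8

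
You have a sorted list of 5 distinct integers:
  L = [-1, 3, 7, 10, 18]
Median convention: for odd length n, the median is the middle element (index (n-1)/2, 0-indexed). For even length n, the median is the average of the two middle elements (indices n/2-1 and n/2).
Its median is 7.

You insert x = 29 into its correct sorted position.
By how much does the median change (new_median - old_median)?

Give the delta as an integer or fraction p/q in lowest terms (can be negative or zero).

Answer: 3/2

Derivation:
Old median = 7
After inserting x = 29: new sorted = [-1, 3, 7, 10, 18, 29]
New median = 17/2
Delta = 17/2 - 7 = 3/2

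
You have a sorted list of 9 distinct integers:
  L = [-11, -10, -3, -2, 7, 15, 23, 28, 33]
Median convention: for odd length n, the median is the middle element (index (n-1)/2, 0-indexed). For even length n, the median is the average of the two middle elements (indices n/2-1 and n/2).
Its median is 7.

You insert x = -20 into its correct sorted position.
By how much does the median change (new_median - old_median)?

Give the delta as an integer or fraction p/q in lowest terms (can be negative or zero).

Old median = 7
After inserting x = -20: new sorted = [-20, -11, -10, -3, -2, 7, 15, 23, 28, 33]
New median = 5/2
Delta = 5/2 - 7 = -9/2

Answer: -9/2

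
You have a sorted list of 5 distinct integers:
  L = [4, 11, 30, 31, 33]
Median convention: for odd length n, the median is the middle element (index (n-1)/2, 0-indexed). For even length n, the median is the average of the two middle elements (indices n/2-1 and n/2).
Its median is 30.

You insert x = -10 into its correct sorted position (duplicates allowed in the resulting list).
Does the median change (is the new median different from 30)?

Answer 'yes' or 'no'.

Answer: yes

Derivation:
Old median = 30
Insert x = -10
New median = 41/2
Changed? yes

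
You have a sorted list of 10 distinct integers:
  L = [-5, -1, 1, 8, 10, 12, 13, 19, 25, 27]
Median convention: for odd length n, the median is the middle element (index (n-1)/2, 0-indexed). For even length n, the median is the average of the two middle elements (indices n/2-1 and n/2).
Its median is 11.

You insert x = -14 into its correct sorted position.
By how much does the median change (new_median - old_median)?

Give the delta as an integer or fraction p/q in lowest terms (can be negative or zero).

Old median = 11
After inserting x = -14: new sorted = [-14, -5, -1, 1, 8, 10, 12, 13, 19, 25, 27]
New median = 10
Delta = 10 - 11 = -1

Answer: -1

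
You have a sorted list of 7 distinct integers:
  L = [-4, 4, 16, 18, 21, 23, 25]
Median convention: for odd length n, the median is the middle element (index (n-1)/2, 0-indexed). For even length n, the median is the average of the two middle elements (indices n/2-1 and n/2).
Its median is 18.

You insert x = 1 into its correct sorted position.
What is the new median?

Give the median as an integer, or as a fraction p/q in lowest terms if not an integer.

Answer: 17

Derivation:
Old list (sorted, length 7): [-4, 4, 16, 18, 21, 23, 25]
Old median = 18
Insert x = 1
Old length odd (7). Middle was index 3 = 18.
New length even (8). New median = avg of two middle elements.
x = 1: 1 elements are < x, 6 elements are > x.
New sorted list: [-4, 1, 4, 16, 18, 21, 23, 25]
New median = 17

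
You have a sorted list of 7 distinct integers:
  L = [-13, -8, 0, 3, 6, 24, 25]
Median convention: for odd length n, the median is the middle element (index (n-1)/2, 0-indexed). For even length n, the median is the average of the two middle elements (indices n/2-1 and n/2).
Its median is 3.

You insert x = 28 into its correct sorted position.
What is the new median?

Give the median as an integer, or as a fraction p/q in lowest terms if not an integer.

Answer: 9/2

Derivation:
Old list (sorted, length 7): [-13, -8, 0, 3, 6, 24, 25]
Old median = 3
Insert x = 28
Old length odd (7). Middle was index 3 = 3.
New length even (8). New median = avg of two middle elements.
x = 28: 7 elements are < x, 0 elements are > x.
New sorted list: [-13, -8, 0, 3, 6, 24, 25, 28]
New median = 9/2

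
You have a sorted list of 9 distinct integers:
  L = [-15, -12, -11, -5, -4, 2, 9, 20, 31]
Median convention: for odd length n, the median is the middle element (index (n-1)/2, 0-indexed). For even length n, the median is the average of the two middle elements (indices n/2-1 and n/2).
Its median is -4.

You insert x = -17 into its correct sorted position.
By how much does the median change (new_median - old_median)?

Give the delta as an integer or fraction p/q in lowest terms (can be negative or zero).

Old median = -4
After inserting x = -17: new sorted = [-17, -15, -12, -11, -5, -4, 2, 9, 20, 31]
New median = -9/2
Delta = -9/2 - -4 = -1/2

Answer: -1/2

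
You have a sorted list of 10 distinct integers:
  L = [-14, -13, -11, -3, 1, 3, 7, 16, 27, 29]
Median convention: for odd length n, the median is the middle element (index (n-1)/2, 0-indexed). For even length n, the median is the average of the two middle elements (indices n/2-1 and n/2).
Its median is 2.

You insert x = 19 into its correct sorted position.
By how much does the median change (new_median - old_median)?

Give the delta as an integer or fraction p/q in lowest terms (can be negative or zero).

Answer: 1

Derivation:
Old median = 2
After inserting x = 19: new sorted = [-14, -13, -11, -3, 1, 3, 7, 16, 19, 27, 29]
New median = 3
Delta = 3 - 2 = 1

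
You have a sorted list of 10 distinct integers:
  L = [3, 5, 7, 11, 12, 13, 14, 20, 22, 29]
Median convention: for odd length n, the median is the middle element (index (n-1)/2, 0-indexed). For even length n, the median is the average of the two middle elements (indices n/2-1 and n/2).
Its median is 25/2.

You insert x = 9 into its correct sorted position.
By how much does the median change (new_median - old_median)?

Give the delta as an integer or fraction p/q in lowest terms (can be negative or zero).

Old median = 25/2
After inserting x = 9: new sorted = [3, 5, 7, 9, 11, 12, 13, 14, 20, 22, 29]
New median = 12
Delta = 12 - 25/2 = -1/2

Answer: -1/2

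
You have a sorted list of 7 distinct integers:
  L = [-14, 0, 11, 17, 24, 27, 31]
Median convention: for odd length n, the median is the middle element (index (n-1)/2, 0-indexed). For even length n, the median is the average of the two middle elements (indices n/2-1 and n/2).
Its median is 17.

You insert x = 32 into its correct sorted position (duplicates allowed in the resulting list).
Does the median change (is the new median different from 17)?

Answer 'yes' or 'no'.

Old median = 17
Insert x = 32
New median = 41/2
Changed? yes

Answer: yes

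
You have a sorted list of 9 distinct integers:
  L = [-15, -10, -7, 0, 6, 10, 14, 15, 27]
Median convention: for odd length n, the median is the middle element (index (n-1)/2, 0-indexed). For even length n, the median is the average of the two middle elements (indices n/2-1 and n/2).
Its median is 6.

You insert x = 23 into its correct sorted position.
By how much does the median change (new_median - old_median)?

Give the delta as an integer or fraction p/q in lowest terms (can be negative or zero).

Answer: 2

Derivation:
Old median = 6
After inserting x = 23: new sorted = [-15, -10, -7, 0, 6, 10, 14, 15, 23, 27]
New median = 8
Delta = 8 - 6 = 2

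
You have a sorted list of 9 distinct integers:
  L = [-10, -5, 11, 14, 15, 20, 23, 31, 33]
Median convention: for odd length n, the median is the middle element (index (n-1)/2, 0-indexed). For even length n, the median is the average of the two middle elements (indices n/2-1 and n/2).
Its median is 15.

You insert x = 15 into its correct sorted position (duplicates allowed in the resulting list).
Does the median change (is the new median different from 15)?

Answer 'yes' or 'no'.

Old median = 15
Insert x = 15
New median = 15
Changed? no

Answer: no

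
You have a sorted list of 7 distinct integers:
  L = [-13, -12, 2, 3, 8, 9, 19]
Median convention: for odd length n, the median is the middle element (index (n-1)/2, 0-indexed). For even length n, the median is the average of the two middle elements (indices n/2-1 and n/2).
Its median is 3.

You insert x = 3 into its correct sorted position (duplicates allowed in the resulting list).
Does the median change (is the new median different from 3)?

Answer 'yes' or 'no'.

Old median = 3
Insert x = 3
New median = 3
Changed? no

Answer: no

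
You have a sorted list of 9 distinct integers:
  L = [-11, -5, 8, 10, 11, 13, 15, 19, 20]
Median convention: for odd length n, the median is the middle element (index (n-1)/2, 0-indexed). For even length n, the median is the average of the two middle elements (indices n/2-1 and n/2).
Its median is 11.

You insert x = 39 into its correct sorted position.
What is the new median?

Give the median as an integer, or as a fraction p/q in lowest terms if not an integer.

Old list (sorted, length 9): [-11, -5, 8, 10, 11, 13, 15, 19, 20]
Old median = 11
Insert x = 39
Old length odd (9). Middle was index 4 = 11.
New length even (10). New median = avg of two middle elements.
x = 39: 9 elements are < x, 0 elements are > x.
New sorted list: [-11, -5, 8, 10, 11, 13, 15, 19, 20, 39]
New median = 12

Answer: 12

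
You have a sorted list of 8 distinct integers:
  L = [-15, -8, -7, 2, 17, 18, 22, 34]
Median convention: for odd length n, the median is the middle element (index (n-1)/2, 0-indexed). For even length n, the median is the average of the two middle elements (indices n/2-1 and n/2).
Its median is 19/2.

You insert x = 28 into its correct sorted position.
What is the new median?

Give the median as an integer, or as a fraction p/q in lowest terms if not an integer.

Answer: 17

Derivation:
Old list (sorted, length 8): [-15, -8, -7, 2, 17, 18, 22, 34]
Old median = 19/2
Insert x = 28
Old length even (8). Middle pair: indices 3,4 = 2,17.
New length odd (9). New median = single middle element.
x = 28: 7 elements are < x, 1 elements are > x.
New sorted list: [-15, -8, -7, 2, 17, 18, 22, 28, 34]
New median = 17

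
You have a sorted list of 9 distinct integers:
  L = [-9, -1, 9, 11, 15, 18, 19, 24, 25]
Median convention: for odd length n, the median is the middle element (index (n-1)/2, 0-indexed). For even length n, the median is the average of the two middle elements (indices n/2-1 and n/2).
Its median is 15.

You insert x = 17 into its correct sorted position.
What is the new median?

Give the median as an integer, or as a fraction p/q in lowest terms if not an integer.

Old list (sorted, length 9): [-9, -1, 9, 11, 15, 18, 19, 24, 25]
Old median = 15
Insert x = 17
Old length odd (9). Middle was index 4 = 15.
New length even (10). New median = avg of two middle elements.
x = 17: 5 elements are < x, 4 elements are > x.
New sorted list: [-9, -1, 9, 11, 15, 17, 18, 19, 24, 25]
New median = 16

Answer: 16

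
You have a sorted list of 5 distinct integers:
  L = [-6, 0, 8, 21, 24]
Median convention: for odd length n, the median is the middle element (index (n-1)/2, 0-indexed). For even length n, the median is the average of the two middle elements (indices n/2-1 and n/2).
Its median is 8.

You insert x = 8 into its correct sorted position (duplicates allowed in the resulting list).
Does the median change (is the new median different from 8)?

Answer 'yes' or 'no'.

Old median = 8
Insert x = 8
New median = 8
Changed? no

Answer: no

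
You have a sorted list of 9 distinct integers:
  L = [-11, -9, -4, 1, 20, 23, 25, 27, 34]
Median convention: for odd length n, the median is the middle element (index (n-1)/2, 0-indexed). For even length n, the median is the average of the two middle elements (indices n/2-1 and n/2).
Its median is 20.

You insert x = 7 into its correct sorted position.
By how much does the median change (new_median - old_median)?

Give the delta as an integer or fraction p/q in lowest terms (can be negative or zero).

Answer: -13/2

Derivation:
Old median = 20
After inserting x = 7: new sorted = [-11, -9, -4, 1, 7, 20, 23, 25, 27, 34]
New median = 27/2
Delta = 27/2 - 20 = -13/2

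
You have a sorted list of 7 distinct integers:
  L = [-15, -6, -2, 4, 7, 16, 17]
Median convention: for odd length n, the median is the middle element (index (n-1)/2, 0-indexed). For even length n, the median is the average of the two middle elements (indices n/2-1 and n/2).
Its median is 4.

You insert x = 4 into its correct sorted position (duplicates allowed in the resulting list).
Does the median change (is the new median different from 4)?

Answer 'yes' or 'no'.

Answer: no

Derivation:
Old median = 4
Insert x = 4
New median = 4
Changed? no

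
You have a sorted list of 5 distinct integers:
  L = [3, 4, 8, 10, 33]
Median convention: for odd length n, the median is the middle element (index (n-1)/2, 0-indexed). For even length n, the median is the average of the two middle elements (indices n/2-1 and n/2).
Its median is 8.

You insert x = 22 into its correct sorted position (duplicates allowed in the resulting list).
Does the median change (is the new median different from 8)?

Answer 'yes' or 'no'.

Old median = 8
Insert x = 22
New median = 9
Changed? yes

Answer: yes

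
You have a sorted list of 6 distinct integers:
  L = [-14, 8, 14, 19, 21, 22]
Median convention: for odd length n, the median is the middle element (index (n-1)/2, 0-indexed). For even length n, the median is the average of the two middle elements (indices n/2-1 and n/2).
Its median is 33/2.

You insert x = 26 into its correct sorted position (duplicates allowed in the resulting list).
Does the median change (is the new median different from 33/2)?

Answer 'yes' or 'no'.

Answer: yes

Derivation:
Old median = 33/2
Insert x = 26
New median = 19
Changed? yes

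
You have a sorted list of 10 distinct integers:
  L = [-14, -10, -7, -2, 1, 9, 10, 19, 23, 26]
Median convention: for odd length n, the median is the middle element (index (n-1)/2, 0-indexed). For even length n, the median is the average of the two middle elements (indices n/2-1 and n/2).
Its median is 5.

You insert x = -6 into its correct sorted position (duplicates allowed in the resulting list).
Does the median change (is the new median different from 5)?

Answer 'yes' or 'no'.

Answer: yes

Derivation:
Old median = 5
Insert x = -6
New median = 1
Changed? yes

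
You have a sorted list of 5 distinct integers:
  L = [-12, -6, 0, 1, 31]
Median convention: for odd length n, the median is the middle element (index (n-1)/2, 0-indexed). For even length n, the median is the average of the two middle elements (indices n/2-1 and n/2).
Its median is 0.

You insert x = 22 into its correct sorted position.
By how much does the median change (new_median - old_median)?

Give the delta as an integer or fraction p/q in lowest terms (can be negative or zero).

Answer: 1/2

Derivation:
Old median = 0
After inserting x = 22: new sorted = [-12, -6, 0, 1, 22, 31]
New median = 1/2
Delta = 1/2 - 0 = 1/2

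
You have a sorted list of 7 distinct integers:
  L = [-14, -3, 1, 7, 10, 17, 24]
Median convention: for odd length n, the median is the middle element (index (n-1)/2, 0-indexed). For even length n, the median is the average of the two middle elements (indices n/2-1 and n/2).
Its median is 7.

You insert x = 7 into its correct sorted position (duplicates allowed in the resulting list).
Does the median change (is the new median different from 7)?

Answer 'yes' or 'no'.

Answer: no

Derivation:
Old median = 7
Insert x = 7
New median = 7
Changed? no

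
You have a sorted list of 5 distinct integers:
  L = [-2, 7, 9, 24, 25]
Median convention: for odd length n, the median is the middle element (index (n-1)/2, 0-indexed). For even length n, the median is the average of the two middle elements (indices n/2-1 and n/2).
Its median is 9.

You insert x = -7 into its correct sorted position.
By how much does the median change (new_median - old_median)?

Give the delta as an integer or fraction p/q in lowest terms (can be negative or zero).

Old median = 9
After inserting x = -7: new sorted = [-7, -2, 7, 9, 24, 25]
New median = 8
Delta = 8 - 9 = -1

Answer: -1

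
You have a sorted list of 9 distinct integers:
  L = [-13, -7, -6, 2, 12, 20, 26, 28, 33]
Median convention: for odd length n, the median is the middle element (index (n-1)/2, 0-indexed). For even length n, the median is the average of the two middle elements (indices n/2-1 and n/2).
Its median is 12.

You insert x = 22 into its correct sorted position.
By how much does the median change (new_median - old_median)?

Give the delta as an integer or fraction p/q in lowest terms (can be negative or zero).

Answer: 4

Derivation:
Old median = 12
After inserting x = 22: new sorted = [-13, -7, -6, 2, 12, 20, 22, 26, 28, 33]
New median = 16
Delta = 16 - 12 = 4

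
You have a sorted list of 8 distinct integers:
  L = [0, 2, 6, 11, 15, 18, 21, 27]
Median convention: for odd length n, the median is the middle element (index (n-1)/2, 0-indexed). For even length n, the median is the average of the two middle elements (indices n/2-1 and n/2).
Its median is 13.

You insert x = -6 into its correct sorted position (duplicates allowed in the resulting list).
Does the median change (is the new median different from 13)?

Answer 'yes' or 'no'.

Answer: yes

Derivation:
Old median = 13
Insert x = -6
New median = 11
Changed? yes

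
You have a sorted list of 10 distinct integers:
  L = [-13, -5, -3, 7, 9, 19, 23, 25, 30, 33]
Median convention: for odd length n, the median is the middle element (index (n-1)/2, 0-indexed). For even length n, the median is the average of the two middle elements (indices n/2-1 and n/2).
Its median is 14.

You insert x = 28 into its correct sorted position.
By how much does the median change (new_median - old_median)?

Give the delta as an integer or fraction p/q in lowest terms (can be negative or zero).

Old median = 14
After inserting x = 28: new sorted = [-13, -5, -3, 7, 9, 19, 23, 25, 28, 30, 33]
New median = 19
Delta = 19 - 14 = 5

Answer: 5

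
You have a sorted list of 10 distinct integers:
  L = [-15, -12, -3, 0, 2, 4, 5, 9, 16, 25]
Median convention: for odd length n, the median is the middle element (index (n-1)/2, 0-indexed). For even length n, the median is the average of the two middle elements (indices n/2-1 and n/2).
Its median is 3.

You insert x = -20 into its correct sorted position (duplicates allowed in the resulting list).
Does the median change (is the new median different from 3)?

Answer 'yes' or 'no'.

Answer: yes

Derivation:
Old median = 3
Insert x = -20
New median = 2
Changed? yes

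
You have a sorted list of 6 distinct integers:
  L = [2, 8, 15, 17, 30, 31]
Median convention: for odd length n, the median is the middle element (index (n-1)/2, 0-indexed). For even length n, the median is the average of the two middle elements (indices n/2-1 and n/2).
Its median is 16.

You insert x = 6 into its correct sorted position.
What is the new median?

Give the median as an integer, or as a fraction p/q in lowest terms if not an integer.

Old list (sorted, length 6): [2, 8, 15, 17, 30, 31]
Old median = 16
Insert x = 6
Old length even (6). Middle pair: indices 2,3 = 15,17.
New length odd (7). New median = single middle element.
x = 6: 1 elements are < x, 5 elements are > x.
New sorted list: [2, 6, 8, 15, 17, 30, 31]
New median = 15

Answer: 15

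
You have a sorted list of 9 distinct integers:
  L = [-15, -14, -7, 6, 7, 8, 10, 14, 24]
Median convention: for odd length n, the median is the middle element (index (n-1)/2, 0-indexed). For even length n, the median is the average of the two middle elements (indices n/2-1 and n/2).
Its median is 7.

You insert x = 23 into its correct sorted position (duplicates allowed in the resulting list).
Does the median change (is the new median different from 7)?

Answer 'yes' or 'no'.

Answer: yes

Derivation:
Old median = 7
Insert x = 23
New median = 15/2
Changed? yes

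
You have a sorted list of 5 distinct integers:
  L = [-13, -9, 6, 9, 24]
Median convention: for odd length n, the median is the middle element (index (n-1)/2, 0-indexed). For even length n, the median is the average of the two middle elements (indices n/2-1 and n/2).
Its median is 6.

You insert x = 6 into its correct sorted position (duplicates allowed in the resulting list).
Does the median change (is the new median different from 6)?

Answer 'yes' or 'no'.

Answer: no

Derivation:
Old median = 6
Insert x = 6
New median = 6
Changed? no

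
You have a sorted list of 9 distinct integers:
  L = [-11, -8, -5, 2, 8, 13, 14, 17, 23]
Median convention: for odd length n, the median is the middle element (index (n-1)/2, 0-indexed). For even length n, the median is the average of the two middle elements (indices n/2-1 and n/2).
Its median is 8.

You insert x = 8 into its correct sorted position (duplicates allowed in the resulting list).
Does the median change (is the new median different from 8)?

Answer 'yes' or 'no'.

Old median = 8
Insert x = 8
New median = 8
Changed? no

Answer: no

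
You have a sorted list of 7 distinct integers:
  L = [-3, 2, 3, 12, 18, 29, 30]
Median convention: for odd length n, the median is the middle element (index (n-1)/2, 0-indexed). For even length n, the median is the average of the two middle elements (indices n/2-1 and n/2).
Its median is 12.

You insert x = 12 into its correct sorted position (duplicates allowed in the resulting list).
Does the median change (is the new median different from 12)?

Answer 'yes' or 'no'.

Old median = 12
Insert x = 12
New median = 12
Changed? no

Answer: no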